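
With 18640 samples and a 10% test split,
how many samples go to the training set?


Test set = 18640 * 10% = 1864. Training set = 18640 - 1864 = 16776.

16776


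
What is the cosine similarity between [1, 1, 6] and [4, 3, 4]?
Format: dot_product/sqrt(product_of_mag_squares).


dot = 31. |a|^2 = 38, |b|^2 = 41. cos = 31/sqrt(1558).

31/sqrt(1558)


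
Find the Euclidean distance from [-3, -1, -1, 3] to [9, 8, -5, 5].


d = sqrt(sum of squared differences). (-3-9)^2=144, (-1-8)^2=81, (-1--5)^2=16, (3-5)^2=4. Sum = 245.

sqrt(245)


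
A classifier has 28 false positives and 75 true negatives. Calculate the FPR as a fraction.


FPR = FP / (FP + TN) = 28 / 103 = 28/103.

28/103


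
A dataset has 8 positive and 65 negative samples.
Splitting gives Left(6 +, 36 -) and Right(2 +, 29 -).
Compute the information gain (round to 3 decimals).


H(parent) = 0.4987. H(left) = 0.5917, H(right) = 0.3451. Weighted = (42/73)*0.5917 + (31/73)*0.3451 = 0.4870. IG = 0.4987 - 0.4870 = 0.0117, which rounds to 0.012.

0.012


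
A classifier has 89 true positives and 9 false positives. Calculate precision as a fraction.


Precision = TP / (TP + FP) = 89 / 98 = 89/98.

89/98


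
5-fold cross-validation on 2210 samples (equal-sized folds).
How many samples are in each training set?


Each validation fold has 2210/5 = 442 samples. Training set = 2210 - 442 = 1768.

1768


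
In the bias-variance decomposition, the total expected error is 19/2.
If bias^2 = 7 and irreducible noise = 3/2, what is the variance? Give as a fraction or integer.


Total error = bias^2 + variance + irreducible noise. So variance = 19/2 - 7 - 3/2 = 1.

1


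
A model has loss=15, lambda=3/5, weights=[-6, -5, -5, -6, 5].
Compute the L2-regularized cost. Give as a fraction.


L2 sq norm = sum(w^2) = 147. J = 15 + 3/5 * 147 = 516/5.

516/5


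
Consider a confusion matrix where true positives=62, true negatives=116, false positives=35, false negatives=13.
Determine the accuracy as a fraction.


Accuracy = (TP + TN) / (TP + TN + FP + FN) = (62 + 116) / 226 = 89/113.

89/113


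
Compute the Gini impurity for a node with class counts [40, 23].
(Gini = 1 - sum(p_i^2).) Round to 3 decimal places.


Total = 63. Proportions: 40/63, 23/63. sum(p_i^2) = 0.5364. Gini = 1 - 0.5364 = 0.4636, which rounds to 0.464.

0.464


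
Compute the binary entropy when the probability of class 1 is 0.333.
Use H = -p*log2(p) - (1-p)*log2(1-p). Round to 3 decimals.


H = -0.333*log2(0.333) - 0.667*log2(0.667) = 0.918.

0.918


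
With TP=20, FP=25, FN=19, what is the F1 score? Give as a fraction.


Precision = 20/45 = 4/9. Recall = 20/39 = 20/39. F1 = 2*P*R/(P+R) = 10/21.

10/21


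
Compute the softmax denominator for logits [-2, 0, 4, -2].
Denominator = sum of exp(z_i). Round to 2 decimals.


Denom = e^-2=0.1353 + e^0=1.0000 + e^4=54.5982 + e^-2=0.1353. Sum = 55.8688, which rounds to 55.87.

55.87


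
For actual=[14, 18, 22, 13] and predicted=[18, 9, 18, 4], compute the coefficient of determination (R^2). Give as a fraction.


Mean(y) = 67/4. SS_res = 194. SS_tot = 203/4. R^2 = 1 - 194/(203/4) = -573/203.

-573/203


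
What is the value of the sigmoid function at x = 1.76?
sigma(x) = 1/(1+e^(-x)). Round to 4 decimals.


sigma(1.76) = 1/(1+e^(-1.76)) = 1/(1+0.172045) = 1/1.172045 = 0.8532.

0.8532


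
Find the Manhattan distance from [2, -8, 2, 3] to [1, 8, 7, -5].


d = sum of absolute differences: |2-1|=1 + |-8-8|=16 + |2-7|=5 + |3--5|=8 = 30.

30


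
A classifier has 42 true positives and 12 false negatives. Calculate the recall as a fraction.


Recall = TP / (TP + FN) = 42 / 54 = 7/9.

7/9


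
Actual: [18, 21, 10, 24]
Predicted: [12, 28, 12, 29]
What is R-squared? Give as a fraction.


Mean(y) = 73/4. SS_res = 114. SS_tot = 435/4. R^2 = 1 - 114/(435/4) = -7/145.

-7/145


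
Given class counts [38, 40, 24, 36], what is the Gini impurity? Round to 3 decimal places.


Total = 138. Proportions: 38/138, 40/138, 24/138, 36/138. sum(p_i^2) = 0.2581. Gini = 1 - 0.2581 = 0.7419, which rounds to 0.742.

0.742


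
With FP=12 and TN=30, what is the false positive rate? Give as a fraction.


FPR = FP / (FP + TN) = 12 / 42 = 2/7.

2/7


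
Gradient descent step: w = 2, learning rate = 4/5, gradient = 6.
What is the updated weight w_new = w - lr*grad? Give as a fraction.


w_new = 2 - 4/5 * 6 = 2 - 24/5 = -14/5.

-14/5


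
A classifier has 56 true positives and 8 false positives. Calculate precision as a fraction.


Precision = TP / (TP + FP) = 56 / 64 = 7/8.

7/8


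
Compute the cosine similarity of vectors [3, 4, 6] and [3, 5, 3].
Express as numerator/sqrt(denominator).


dot = 47. |a|^2 = 61, |b|^2 = 43. cos = 47/sqrt(2623).

47/sqrt(2623)


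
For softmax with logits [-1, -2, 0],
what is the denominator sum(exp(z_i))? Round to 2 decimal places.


Denom = e^-1=0.3679 + e^-2=0.1353 + e^0=1.0000. Sum = 1.5032, which rounds to 1.50.

1.50


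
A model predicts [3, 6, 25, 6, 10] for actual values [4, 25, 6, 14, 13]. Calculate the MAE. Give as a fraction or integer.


MAE = (1/5) * (|4-3|=1 + |25-6|=19 + |6-25|=19 + |14-6|=8 + |13-10|=3). Sum = 50. MAE = 10.

10


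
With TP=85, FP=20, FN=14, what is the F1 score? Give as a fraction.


Precision = 85/105 = 17/21. Recall = 85/99 = 85/99. F1 = 2*P*R/(P+R) = 5/6.

5/6


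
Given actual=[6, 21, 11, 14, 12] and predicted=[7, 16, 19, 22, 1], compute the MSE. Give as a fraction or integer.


MSE = (1/5) * ((6-7)^2=1 + (21-16)^2=25 + (11-19)^2=64 + (14-22)^2=64 + (12-1)^2=121). Sum = 275. MSE = 55.

55


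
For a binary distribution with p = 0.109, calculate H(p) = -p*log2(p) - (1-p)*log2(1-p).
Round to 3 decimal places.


H = -0.109*log2(0.109) - 0.891*log2(0.891) = 0.497.

0.497


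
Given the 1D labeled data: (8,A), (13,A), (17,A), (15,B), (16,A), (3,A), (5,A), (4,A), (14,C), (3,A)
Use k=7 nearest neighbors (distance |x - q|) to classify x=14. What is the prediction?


Distances: |8-14|=6, |13-14|=1, |17-14|=3, |15-14|=1, |16-14|=2, |3-14|=11, |5-14|=9, |4-14|=10, |14-14|=0, |3-14|=11. 7 nearest: (14,C), (13,A), (15,B), (16,A), (17,A), (8,A), (5,A). Counts: {'C': 1, 'A': 5, 'B': 1}. Majority class: A.

A


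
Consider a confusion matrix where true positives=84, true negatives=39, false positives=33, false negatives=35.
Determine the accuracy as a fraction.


Accuracy = (TP + TN) / (TP + TN + FP + FN) = (84 + 39) / 191 = 123/191.

123/191


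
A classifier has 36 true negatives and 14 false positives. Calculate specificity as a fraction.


Specificity = TN / (TN + FP) = 36 / 50 = 18/25.

18/25


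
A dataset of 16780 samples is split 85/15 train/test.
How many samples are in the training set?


Test set = 16780 * 15% = 2517. Training set = 16780 - 2517 = 14263.

14263


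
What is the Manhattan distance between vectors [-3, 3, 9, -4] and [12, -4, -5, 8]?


d = sum of absolute differences: |-3-12|=15 + |3--4|=7 + |9--5|=14 + |-4-8|=12 = 48.

48


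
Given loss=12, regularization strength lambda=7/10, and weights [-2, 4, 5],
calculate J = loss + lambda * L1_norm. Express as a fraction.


L1 norm = sum(|w|) = 11. J = 12 + 7/10 * 11 = 197/10.

197/10


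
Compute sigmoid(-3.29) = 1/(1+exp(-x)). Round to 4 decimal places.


sigma(-3.29) = 1/(1+e^(3.29)) = 1/(1+26.842864) = 1/27.842864 = 0.0359.

0.0359


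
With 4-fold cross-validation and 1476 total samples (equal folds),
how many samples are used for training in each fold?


Each validation fold has 1476/4 = 369 samples. Training set = 1476 - 369 = 1107.

1107


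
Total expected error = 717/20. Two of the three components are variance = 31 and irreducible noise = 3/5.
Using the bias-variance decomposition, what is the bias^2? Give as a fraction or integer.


Total error = bias^2 + variance + irreducible noise. So bias^2 = 717/20 - 31 - 3/5 = 17/4.

17/4


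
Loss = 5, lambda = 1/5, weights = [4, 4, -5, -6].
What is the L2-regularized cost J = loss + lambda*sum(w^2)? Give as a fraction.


L2 sq norm = sum(w^2) = 93. J = 5 + 1/5 * 93 = 118/5.

118/5


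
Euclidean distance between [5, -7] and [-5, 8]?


d = sqrt(sum of squared differences). (5--5)^2=100, (-7-8)^2=225. Sum = 325.

sqrt(325)


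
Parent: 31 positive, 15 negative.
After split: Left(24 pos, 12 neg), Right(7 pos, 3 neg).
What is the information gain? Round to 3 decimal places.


H(parent) = 0.9109. H(left) = 0.9183, H(right) = 0.8813. Weighted = (36/46)*0.9183 + (10/46)*0.8813 = 0.9103. IG = 0.9109 - 0.9103 = 0.0006, which rounds to 0.001.

0.001


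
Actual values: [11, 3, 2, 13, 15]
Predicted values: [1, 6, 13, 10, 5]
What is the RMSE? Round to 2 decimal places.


MSE = 67.8000. RMSE = sqrt(67.8000) = 8.23.

8.23


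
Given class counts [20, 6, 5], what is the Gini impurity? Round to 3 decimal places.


Total = 31. Proportions: 20/31, 6/31, 5/31. sum(p_i^2) = 0.4797. Gini = 1 - 0.4797 = 0.5203, which rounds to 0.520.

0.520


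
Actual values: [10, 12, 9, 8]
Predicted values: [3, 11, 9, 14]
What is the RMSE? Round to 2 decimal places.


MSE = 21.5000. RMSE = sqrt(21.5000) = 4.64.

4.64


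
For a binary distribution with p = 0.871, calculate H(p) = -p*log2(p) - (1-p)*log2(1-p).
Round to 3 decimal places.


H = -0.871*log2(0.871) - 0.129*log2(0.129) = 0.555.

0.555


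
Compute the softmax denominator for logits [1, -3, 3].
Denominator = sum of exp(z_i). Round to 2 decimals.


Denom = e^1=2.7183 + e^-3=0.0498 + e^3=20.0855. Sum = 22.8536, which rounds to 22.85.

22.85


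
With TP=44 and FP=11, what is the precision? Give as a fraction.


Precision = TP / (TP + FP) = 44 / 55 = 4/5.

4/5


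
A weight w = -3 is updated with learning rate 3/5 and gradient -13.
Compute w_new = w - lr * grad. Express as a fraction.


w_new = -3 - 3/5 * -13 = -3 - -39/5 = 24/5.

24/5


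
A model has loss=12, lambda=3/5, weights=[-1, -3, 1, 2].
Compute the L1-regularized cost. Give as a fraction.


L1 norm = sum(|w|) = 7. J = 12 + 3/5 * 7 = 81/5.

81/5


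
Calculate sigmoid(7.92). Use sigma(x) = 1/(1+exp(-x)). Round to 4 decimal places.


sigma(7.92) = 1/(1+e^(-7.92)) = 1/(1+0.000363) = 1/1.000363 = 0.9996.

0.9996


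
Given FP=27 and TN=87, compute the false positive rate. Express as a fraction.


FPR = FP / (FP + TN) = 27 / 114 = 9/38.

9/38


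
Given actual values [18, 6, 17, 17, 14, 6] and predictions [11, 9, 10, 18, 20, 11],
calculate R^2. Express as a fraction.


Mean(y) = 13. SS_res = 169. SS_tot = 156. R^2 = 1 - 169/(156) = -1/12.

-1/12


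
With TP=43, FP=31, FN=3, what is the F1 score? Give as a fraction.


Precision = 43/74 = 43/74. Recall = 43/46 = 43/46. F1 = 2*P*R/(P+R) = 43/60.

43/60


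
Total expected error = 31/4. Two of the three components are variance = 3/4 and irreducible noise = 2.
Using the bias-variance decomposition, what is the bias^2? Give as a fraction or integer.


Total error = bias^2 + variance + irreducible noise. So bias^2 = 31/4 - 3/4 - 2 = 5.

5


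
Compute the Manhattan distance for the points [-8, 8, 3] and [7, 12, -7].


d = sum of absolute differences: |-8-7|=15 + |8-12|=4 + |3--7|=10 = 29.

29


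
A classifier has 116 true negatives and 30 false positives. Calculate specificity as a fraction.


Specificity = TN / (TN + FP) = 116 / 146 = 58/73.

58/73


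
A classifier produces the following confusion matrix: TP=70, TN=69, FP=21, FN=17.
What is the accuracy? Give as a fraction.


Accuracy = (TP + TN) / (TP + TN + FP + FN) = (70 + 69) / 177 = 139/177.

139/177


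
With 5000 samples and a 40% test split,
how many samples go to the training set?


Test set = 5000 * 40% = 2000. Training set = 5000 - 2000 = 3000.

3000


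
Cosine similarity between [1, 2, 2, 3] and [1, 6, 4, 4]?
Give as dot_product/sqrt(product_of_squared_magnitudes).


dot = 33. |a|^2 = 18, |b|^2 = 69. cos = 33/sqrt(1242).

33/sqrt(1242)


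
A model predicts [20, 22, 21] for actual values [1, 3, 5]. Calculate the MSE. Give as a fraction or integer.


MSE = (1/3) * ((1-20)^2=361 + (3-22)^2=361 + (5-21)^2=256). Sum = 978. MSE = 326.

326


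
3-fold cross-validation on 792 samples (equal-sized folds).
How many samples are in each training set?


Each validation fold has 792/3 = 264 samples. Training set = 792 - 264 = 528.

528


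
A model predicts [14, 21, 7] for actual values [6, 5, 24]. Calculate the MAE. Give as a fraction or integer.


MAE = (1/3) * (|6-14|=8 + |5-21|=16 + |24-7|=17). Sum = 41. MAE = 41/3.

41/3


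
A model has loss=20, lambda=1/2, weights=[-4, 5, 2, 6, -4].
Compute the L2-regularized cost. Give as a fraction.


L2 sq norm = sum(w^2) = 97. J = 20 + 1/2 * 97 = 137/2.

137/2


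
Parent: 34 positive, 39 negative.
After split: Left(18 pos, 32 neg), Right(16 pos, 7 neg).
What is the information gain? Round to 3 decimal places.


H(parent) = 0.9966. H(left) = 0.9427, H(right) = 0.8865. Weighted = (50/73)*0.9427 + (23/73)*0.8865 = 0.9250. IG = 0.9966 - 0.9250 = 0.0716, which rounds to 0.072.

0.072


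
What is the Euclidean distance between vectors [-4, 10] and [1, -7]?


d = sqrt(sum of squared differences). (-4-1)^2=25, (10--7)^2=289. Sum = 314.

sqrt(314)


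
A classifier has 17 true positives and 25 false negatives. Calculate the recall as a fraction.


Recall = TP / (TP + FN) = 17 / 42 = 17/42.

17/42


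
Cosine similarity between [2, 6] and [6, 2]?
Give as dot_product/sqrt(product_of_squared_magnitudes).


dot = 24. |a|^2 = 40, |b|^2 = 40. cos = 24/sqrt(1600).

24/sqrt(1600)


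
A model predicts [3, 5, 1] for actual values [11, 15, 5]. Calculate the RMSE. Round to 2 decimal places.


MSE = 60.0000. RMSE = sqrt(60.0000) = 7.75.

7.75


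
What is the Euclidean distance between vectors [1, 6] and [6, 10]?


d = sqrt(sum of squared differences). (1-6)^2=25, (6-10)^2=16. Sum = 41.

sqrt(41)


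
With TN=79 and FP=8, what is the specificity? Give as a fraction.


Specificity = TN / (TN + FP) = 79 / 87 = 79/87.

79/87


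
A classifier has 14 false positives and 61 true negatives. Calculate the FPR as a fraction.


FPR = FP / (FP + TN) = 14 / 75 = 14/75.

14/75


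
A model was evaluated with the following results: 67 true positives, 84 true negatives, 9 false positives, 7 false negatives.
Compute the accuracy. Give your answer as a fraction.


Accuracy = (TP + TN) / (TP + TN + FP + FN) = (67 + 84) / 167 = 151/167.

151/167


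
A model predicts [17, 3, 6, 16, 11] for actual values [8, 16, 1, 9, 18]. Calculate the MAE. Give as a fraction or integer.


MAE = (1/5) * (|8-17|=9 + |16-3|=13 + |1-6|=5 + |9-16|=7 + |18-11|=7). Sum = 41. MAE = 41/5.

41/5


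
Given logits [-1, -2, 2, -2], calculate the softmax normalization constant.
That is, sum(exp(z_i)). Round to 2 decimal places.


Denom = e^-1=0.3679 + e^-2=0.1353 + e^2=7.3891 + e^-2=0.1353. Sum = 8.0276, which rounds to 8.03.

8.03


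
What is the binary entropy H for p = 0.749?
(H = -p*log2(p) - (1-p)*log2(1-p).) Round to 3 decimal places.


H = -0.749*log2(0.749) - 0.251*log2(0.251) = 0.813.

0.813


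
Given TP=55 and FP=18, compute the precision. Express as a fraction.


Precision = TP / (TP + FP) = 55 / 73 = 55/73.

55/73


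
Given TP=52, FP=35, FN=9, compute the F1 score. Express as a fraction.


Precision = 52/87 = 52/87. Recall = 52/61 = 52/61. F1 = 2*P*R/(P+R) = 26/37.

26/37


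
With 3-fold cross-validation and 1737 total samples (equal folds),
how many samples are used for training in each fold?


Each validation fold has 1737/3 = 579 samples. Training set = 1737 - 579 = 1158.

1158


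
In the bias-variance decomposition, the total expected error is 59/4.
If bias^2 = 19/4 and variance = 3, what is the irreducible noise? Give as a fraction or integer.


Total error = bias^2 + variance + irreducible noise. So irreducible noise = 59/4 - 19/4 - 3 = 7.

7


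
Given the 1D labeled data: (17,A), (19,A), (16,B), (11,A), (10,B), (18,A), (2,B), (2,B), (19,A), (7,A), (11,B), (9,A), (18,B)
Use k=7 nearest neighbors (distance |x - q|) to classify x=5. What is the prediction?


Distances: |17-5|=12, |19-5|=14, |16-5|=11, |11-5|=6, |10-5|=5, |18-5|=13, |2-5|=3, |2-5|=3, |19-5|=14, |7-5|=2, |11-5|=6, |9-5|=4, |18-5|=13. 7 nearest: (7,A), (2,B), (2,B), (9,A), (10,B), (11,A), (11,B). Counts: {'A': 3, 'B': 4}. Majority class: B.

B


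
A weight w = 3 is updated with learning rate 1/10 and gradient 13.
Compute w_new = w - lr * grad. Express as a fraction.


w_new = 3 - 1/10 * 13 = 3 - 13/10 = 17/10.

17/10


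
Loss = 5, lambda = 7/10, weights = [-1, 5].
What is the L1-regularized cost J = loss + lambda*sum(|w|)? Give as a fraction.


L1 norm = sum(|w|) = 6. J = 5 + 7/10 * 6 = 46/5.

46/5


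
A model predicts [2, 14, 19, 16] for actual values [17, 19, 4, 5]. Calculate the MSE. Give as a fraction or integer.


MSE = (1/4) * ((17-2)^2=225 + (19-14)^2=25 + (4-19)^2=225 + (5-16)^2=121). Sum = 596. MSE = 149.

149


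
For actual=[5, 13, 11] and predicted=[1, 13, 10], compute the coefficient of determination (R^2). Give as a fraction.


Mean(y) = 29/3. SS_res = 17. SS_tot = 104/3. R^2 = 1 - 17/(104/3) = 53/104.

53/104


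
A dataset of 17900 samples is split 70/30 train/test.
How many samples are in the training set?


Test set = 17900 * 30% = 5370. Training set = 17900 - 5370 = 12530.

12530


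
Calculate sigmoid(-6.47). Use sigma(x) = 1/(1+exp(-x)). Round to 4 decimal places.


sigma(-6.47) = 1/(1+e^(6.47)) = 1/(1+645.483727) = 1/646.483727 = 0.0015.

0.0015


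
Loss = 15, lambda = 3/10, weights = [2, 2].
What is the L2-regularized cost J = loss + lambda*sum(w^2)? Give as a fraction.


L2 sq norm = sum(w^2) = 8. J = 15 + 3/10 * 8 = 87/5.

87/5


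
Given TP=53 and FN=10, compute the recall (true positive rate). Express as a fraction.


Recall = TP / (TP + FN) = 53 / 63 = 53/63.

53/63


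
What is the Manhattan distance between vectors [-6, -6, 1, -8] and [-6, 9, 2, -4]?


d = sum of absolute differences: |-6--6|=0 + |-6-9|=15 + |1-2|=1 + |-8--4|=4 = 20.

20


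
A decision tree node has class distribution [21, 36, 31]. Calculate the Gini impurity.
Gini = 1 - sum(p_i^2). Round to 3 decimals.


Total = 88. Proportions: 21/88, 36/88, 31/88. sum(p_i^2) = 0.3484. Gini = 1 - 0.3484 = 0.6516, which rounds to 0.652.

0.652


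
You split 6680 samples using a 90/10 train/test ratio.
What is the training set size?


Test set = 6680 * 10% = 668. Training set = 6680 - 668 = 6012.

6012


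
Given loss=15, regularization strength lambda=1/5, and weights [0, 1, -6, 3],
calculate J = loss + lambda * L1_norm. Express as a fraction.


L1 norm = sum(|w|) = 10. J = 15 + 1/5 * 10 = 17.

17


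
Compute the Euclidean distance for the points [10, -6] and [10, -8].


d = sqrt(sum of squared differences). (10-10)^2=0, (-6--8)^2=4. Sum = 4.

2


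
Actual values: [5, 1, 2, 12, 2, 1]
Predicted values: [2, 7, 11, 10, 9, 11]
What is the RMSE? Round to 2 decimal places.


MSE = 46.5000. RMSE = sqrt(46.5000) = 6.82.

6.82


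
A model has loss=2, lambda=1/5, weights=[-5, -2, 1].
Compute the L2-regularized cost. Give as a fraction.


L2 sq norm = sum(w^2) = 30. J = 2 + 1/5 * 30 = 8.

8


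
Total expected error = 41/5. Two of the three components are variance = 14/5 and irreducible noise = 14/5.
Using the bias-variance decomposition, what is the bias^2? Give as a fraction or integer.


Total error = bias^2 + variance + irreducible noise. So bias^2 = 41/5 - 14/5 - 14/5 = 13/5.

13/5


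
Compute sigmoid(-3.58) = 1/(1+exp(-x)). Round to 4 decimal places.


sigma(-3.58) = 1/(1+e^(3.58)) = 1/(1+35.873541) = 1/36.873541 = 0.0271.

0.0271


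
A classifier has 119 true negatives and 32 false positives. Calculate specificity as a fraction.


Specificity = TN / (TN + FP) = 119 / 151 = 119/151.

119/151


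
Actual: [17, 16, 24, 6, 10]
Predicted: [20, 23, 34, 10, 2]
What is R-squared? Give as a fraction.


Mean(y) = 73/5. SS_res = 238. SS_tot = 956/5. R^2 = 1 - 238/(956/5) = -117/478.

-117/478


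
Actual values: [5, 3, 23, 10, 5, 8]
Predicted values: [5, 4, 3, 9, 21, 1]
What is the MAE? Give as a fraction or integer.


MAE = (1/6) * (|5-5|=0 + |3-4|=1 + |23-3|=20 + |10-9|=1 + |5-21|=16 + |8-1|=7). Sum = 45. MAE = 15/2.

15/2


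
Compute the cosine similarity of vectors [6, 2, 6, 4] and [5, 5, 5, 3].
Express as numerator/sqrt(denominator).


dot = 82. |a|^2 = 92, |b|^2 = 84. cos = 82/sqrt(7728).

82/sqrt(7728)


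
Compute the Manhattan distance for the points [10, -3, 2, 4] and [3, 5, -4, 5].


d = sum of absolute differences: |10-3|=7 + |-3-5|=8 + |2--4|=6 + |4-5|=1 = 22.

22


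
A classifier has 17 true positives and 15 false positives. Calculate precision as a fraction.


Precision = TP / (TP + FP) = 17 / 32 = 17/32.

17/32


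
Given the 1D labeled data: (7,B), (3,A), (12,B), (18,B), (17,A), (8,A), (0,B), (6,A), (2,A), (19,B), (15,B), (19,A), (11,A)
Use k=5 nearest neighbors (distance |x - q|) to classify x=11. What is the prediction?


Distances: |7-11|=4, |3-11|=8, |12-11|=1, |18-11|=7, |17-11|=6, |8-11|=3, |0-11|=11, |6-11|=5, |2-11|=9, |19-11|=8, |15-11|=4, |19-11|=8, |11-11|=0. 5 nearest: (11,A), (12,B), (8,A), (7,B), (15,B). Counts: {'A': 2, 'B': 3}. Majority class: B.

B


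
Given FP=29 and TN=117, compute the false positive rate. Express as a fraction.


FPR = FP / (FP + TN) = 29 / 146 = 29/146.

29/146


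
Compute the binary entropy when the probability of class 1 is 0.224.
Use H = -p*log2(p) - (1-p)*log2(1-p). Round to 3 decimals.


H = -0.224*log2(0.224) - 0.776*log2(0.776) = 0.767.

0.767


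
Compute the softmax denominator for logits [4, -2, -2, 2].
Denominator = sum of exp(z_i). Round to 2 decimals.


Denom = e^4=54.5982 + e^-2=0.1353 + e^-2=0.1353 + e^2=7.3891. Sum = 62.2579, which rounds to 62.26.

62.26


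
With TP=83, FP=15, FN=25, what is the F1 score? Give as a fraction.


Precision = 83/98 = 83/98. Recall = 83/108 = 83/108. F1 = 2*P*R/(P+R) = 83/103.

83/103


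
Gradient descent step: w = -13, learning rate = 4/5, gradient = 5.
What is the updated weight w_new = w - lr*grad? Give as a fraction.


w_new = -13 - 4/5 * 5 = -13 - 4 = -17.

-17


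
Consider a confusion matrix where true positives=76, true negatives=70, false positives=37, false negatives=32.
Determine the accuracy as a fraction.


Accuracy = (TP + TN) / (TP + TN + FP + FN) = (76 + 70) / 215 = 146/215.

146/215


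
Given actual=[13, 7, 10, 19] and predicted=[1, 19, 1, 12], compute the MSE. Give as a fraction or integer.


MSE = (1/4) * ((13-1)^2=144 + (7-19)^2=144 + (10-1)^2=81 + (19-12)^2=49). Sum = 418. MSE = 209/2.

209/2


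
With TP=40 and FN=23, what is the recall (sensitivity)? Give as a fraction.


Recall = TP / (TP + FN) = 40 / 63 = 40/63.

40/63


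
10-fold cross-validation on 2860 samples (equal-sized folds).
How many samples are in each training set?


Each validation fold has 2860/10 = 286 samples. Training set = 2860 - 286 = 2574.

2574


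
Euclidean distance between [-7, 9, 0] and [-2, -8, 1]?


d = sqrt(sum of squared differences). (-7--2)^2=25, (9--8)^2=289, (0-1)^2=1. Sum = 315.

sqrt(315)


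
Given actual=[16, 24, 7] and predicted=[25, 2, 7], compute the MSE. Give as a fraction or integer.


MSE = (1/3) * ((16-25)^2=81 + (24-2)^2=484 + (7-7)^2=0). Sum = 565. MSE = 565/3.

565/3


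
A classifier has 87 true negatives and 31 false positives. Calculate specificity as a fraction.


Specificity = TN / (TN + FP) = 87 / 118 = 87/118.

87/118


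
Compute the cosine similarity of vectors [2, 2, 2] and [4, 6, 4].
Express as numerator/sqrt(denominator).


dot = 28. |a|^2 = 12, |b|^2 = 68. cos = 28/sqrt(816).

28/sqrt(816)


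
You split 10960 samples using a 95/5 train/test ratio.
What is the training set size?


Test set = 10960 * 5% = 548. Training set = 10960 - 548 = 10412.

10412


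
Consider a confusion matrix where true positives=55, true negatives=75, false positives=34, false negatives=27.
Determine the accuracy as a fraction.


Accuracy = (TP + TN) / (TP + TN + FP + FN) = (55 + 75) / 191 = 130/191.

130/191


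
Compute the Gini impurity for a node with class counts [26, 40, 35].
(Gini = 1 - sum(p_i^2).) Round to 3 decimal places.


Total = 101. Proportions: 26/101, 40/101, 35/101. sum(p_i^2) = 0.3432. Gini = 1 - 0.3432 = 0.6568, which rounds to 0.657.

0.657


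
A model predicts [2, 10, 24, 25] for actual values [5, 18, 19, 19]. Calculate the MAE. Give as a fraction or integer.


MAE = (1/4) * (|5-2|=3 + |18-10|=8 + |19-24|=5 + |19-25|=6). Sum = 22. MAE = 11/2.

11/2


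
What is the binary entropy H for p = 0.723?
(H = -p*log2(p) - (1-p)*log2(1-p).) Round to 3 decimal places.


H = -0.723*log2(0.723) - 0.277*log2(0.277) = 0.851.

0.851


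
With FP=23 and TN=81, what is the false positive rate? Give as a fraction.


FPR = FP / (FP + TN) = 23 / 104 = 23/104.

23/104


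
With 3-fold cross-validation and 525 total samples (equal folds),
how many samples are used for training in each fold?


Each validation fold has 525/3 = 175 samples. Training set = 525 - 175 = 350.

350


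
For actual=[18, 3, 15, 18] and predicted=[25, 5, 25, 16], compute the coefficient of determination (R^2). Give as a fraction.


Mean(y) = 27/2. SS_res = 157. SS_tot = 153. R^2 = 1 - 157/(153) = -4/153.

-4/153


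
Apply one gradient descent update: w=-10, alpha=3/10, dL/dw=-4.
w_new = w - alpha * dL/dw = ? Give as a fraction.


w_new = -10 - 3/10 * -4 = -10 - -6/5 = -44/5.

-44/5


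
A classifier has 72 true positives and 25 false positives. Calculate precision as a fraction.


Precision = TP / (TP + FP) = 72 / 97 = 72/97.

72/97


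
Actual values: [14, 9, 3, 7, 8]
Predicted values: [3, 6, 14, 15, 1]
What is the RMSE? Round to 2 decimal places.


MSE = 72.8000. RMSE = sqrt(72.8000) = 8.53.

8.53


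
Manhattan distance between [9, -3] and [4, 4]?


d = sum of absolute differences: |9-4|=5 + |-3-4|=7 = 12.

12


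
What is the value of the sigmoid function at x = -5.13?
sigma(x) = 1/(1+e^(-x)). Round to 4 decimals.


sigma(-5.13) = 1/(1+e^(5.13)) = 1/(1+169.017118) = 1/170.017118 = 0.0059.

0.0059


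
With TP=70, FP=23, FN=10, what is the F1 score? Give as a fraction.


Precision = 70/93 = 70/93. Recall = 70/80 = 7/8. F1 = 2*P*R/(P+R) = 140/173.

140/173


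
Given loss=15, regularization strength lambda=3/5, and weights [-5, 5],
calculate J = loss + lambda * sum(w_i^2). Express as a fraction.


L2 sq norm = sum(w^2) = 50. J = 15 + 3/5 * 50 = 45.

45


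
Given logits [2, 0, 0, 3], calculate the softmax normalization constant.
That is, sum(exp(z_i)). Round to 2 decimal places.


Denom = e^2=7.3891 + e^0=1.0000 + e^0=1.0000 + e^3=20.0855. Sum = 29.4746, which rounds to 29.47.

29.47


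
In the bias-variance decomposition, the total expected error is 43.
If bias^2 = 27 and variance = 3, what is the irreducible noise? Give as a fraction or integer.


Total error = bias^2 + variance + irreducible noise. So irreducible noise = 43 - 27 - 3 = 13.

13


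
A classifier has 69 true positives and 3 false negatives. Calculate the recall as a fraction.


Recall = TP / (TP + FN) = 69 / 72 = 23/24.

23/24


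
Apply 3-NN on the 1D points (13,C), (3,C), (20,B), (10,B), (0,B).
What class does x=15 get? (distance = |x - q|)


Distances: |13-15|=2, |3-15|=12, |20-15|=5, |10-15|=5, |0-15|=15. 3 nearest: (13,C), (20,B), (10,B). Counts: {'C': 1, 'B': 2}. Majority class: B.

B


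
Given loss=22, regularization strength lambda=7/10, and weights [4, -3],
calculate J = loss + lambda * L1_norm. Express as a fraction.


L1 norm = sum(|w|) = 7. J = 22 + 7/10 * 7 = 269/10.

269/10


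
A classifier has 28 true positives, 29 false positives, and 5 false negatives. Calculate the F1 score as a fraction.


Precision = 28/57 = 28/57. Recall = 28/33 = 28/33. F1 = 2*P*R/(P+R) = 28/45.

28/45


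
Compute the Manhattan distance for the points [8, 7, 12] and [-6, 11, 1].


d = sum of absolute differences: |8--6|=14 + |7-11|=4 + |12-1|=11 = 29.

29


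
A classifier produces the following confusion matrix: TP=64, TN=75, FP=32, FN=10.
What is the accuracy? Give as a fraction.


Accuracy = (TP + TN) / (TP + TN + FP + FN) = (64 + 75) / 181 = 139/181.

139/181


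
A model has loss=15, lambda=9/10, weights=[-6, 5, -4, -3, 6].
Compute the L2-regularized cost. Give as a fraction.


L2 sq norm = sum(w^2) = 122. J = 15 + 9/10 * 122 = 624/5.

624/5


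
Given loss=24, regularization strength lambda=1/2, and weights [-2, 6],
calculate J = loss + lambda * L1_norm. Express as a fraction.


L1 norm = sum(|w|) = 8. J = 24 + 1/2 * 8 = 28.

28


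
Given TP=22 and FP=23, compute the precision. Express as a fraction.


Precision = TP / (TP + FP) = 22 / 45 = 22/45.

22/45


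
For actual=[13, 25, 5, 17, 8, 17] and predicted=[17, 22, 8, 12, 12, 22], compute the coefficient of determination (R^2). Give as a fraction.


Mean(y) = 85/6. SS_res = 100. SS_tot = 1541/6. R^2 = 1 - 100/(1541/6) = 941/1541.

941/1541


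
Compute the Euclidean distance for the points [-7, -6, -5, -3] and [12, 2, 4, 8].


d = sqrt(sum of squared differences). (-7-12)^2=361, (-6-2)^2=64, (-5-4)^2=81, (-3-8)^2=121. Sum = 627.

sqrt(627)


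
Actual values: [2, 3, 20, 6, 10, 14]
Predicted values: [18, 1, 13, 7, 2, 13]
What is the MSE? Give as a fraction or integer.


MSE = (1/6) * ((2-18)^2=256 + (3-1)^2=4 + (20-13)^2=49 + (6-7)^2=1 + (10-2)^2=64 + (14-13)^2=1). Sum = 375. MSE = 125/2.

125/2


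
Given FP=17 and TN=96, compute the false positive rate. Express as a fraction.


FPR = FP / (FP + TN) = 17 / 113 = 17/113.

17/113


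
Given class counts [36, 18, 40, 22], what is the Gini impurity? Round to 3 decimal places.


Total = 116. Proportions: 36/116, 18/116, 40/116, 22/116. sum(p_i^2) = 0.2753. Gini = 1 - 0.2753 = 0.7247, which rounds to 0.725.

0.725


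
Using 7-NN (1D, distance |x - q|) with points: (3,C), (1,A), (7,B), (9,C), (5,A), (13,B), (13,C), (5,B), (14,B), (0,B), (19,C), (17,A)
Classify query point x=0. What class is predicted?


Distances: |3-0|=3, |1-0|=1, |7-0|=7, |9-0|=9, |5-0|=5, |13-0|=13, |13-0|=13, |5-0|=5, |14-0|=14, |0-0|=0, |19-0|=19, |17-0|=17. 7 nearest: (0,B), (1,A), (3,C), (5,A), (5,B), (7,B), (9,C). Counts: {'B': 3, 'A': 2, 'C': 2}. Majority class: B.

B


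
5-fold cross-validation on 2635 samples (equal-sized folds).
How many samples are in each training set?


Each validation fold has 2635/5 = 527 samples. Training set = 2635 - 527 = 2108.

2108


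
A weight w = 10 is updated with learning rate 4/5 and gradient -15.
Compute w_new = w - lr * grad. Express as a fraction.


w_new = 10 - 4/5 * -15 = 10 - -12 = 22.

22


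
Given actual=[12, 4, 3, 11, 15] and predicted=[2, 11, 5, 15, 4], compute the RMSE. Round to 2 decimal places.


MSE = 58.0000. RMSE = sqrt(58.0000) = 7.62.

7.62


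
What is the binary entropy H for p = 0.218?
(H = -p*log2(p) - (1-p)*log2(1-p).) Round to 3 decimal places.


H = -0.218*log2(0.218) - 0.782*log2(0.782) = 0.756.

0.756


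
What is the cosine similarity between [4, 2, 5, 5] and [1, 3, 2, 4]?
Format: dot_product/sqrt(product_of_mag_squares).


dot = 40. |a|^2 = 70, |b|^2 = 30. cos = 40/sqrt(2100).

40/sqrt(2100)


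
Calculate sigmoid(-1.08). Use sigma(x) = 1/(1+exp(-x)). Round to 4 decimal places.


sigma(-1.08) = 1/(1+e^(1.08)) = 1/(1+2.944680) = 1/3.944680 = 0.2535.

0.2535


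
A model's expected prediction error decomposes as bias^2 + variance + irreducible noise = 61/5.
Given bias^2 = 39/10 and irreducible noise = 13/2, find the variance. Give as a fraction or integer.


Total error = bias^2 + variance + irreducible noise. So variance = 61/5 - 39/10 - 13/2 = 9/5.

9/5


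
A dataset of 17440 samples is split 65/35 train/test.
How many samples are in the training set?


Test set = 17440 * 35% = 6104. Training set = 17440 - 6104 = 11336.

11336


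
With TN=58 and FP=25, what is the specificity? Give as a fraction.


Specificity = TN / (TN + FP) = 58 / 83 = 58/83.

58/83


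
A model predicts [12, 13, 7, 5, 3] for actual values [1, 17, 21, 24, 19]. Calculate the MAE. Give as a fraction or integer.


MAE = (1/5) * (|1-12|=11 + |17-13|=4 + |21-7|=14 + |24-5|=19 + |19-3|=16). Sum = 64. MAE = 64/5.

64/5


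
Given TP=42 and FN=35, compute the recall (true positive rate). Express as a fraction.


Recall = TP / (TP + FN) = 42 / 77 = 6/11.

6/11


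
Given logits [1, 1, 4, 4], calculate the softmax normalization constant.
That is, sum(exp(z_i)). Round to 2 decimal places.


Denom = e^1=2.7183 + e^1=2.7183 + e^4=54.5982 + e^4=54.5982. Sum = 114.6330, which rounds to 114.63.

114.63


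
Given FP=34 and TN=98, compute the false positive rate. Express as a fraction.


FPR = FP / (FP + TN) = 34 / 132 = 17/66.

17/66


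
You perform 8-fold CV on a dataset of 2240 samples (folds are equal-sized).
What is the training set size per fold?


Each validation fold has 2240/8 = 280 samples. Training set = 2240 - 280 = 1960.

1960


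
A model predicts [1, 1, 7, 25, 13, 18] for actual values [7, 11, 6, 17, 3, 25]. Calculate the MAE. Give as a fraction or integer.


MAE = (1/6) * (|7-1|=6 + |11-1|=10 + |6-7|=1 + |17-25|=8 + |3-13|=10 + |25-18|=7). Sum = 42. MAE = 7.

7


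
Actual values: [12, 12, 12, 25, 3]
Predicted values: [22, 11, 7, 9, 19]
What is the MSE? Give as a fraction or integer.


MSE = (1/5) * ((12-22)^2=100 + (12-11)^2=1 + (12-7)^2=25 + (25-9)^2=256 + (3-19)^2=256). Sum = 638. MSE = 638/5.

638/5


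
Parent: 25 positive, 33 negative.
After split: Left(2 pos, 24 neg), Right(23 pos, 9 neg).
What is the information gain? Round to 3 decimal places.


H(parent) = 0.9862. H(left) = 0.3912, H(right) = 0.8571. Weighted = (26/58)*0.3912 + (32/58)*0.8571 = 0.6482. IG = 0.9862 - 0.6482 = 0.3380, which rounds to 0.338.

0.338


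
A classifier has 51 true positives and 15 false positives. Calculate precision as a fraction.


Precision = TP / (TP + FP) = 51 / 66 = 17/22.

17/22


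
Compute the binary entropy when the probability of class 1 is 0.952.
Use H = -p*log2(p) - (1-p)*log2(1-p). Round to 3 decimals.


H = -0.952*log2(0.952) - 0.048*log2(0.048) = 0.278.

0.278


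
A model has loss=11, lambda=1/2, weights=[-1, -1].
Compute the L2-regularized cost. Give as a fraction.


L2 sq norm = sum(w^2) = 2. J = 11 + 1/2 * 2 = 12.

12


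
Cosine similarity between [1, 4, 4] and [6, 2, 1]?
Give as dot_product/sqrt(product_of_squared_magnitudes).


dot = 18. |a|^2 = 33, |b|^2 = 41. cos = 18/sqrt(1353).

18/sqrt(1353)


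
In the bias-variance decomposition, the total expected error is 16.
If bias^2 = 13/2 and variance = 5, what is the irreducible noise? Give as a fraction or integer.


Total error = bias^2 + variance + irreducible noise. So irreducible noise = 16 - 13/2 - 5 = 9/2.

9/2


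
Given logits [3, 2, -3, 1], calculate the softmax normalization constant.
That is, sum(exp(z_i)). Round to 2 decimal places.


Denom = e^3=20.0855 + e^2=7.3891 + e^-3=0.0498 + e^1=2.7183. Sum = 30.2427, which rounds to 30.24.

30.24


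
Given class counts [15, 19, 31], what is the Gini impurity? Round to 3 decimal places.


Total = 65. Proportions: 15/65, 19/65, 31/65. sum(p_i^2) = 0.3662. Gini = 1 - 0.3662 = 0.6338, which rounds to 0.634.

0.634


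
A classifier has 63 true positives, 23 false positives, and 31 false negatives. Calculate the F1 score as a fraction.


Precision = 63/86 = 63/86. Recall = 63/94 = 63/94. F1 = 2*P*R/(P+R) = 7/10.

7/10


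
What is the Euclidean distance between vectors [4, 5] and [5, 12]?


d = sqrt(sum of squared differences). (4-5)^2=1, (5-12)^2=49. Sum = 50.

sqrt(50)


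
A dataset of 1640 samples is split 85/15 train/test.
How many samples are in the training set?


Test set = 1640 * 15% = 246. Training set = 1640 - 246 = 1394.

1394


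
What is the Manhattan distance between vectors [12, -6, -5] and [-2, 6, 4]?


d = sum of absolute differences: |12--2|=14 + |-6-6|=12 + |-5-4|=9 = 35.

35


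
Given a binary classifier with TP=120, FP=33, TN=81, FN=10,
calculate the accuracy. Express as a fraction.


Accuracy = (TP + TN) / (TP + TN + FP + FN) = (120 + 81) / 244 = 201/244.

201/244


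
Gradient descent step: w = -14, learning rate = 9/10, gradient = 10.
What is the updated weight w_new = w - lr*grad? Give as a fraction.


w_new = -14 - 9/10 * 10 = -14 - 9 = -23.

-23


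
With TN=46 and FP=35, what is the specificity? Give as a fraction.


Specificity = TN / (TN + FP) = 46 / 81 = 46/81.

46/81


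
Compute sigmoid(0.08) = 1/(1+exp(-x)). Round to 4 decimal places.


sigma(0.08) = 1/(1+e^(-0.08)) = 1/(1+0.923116) = 1/1.923116 = 0.5200.

0.5200


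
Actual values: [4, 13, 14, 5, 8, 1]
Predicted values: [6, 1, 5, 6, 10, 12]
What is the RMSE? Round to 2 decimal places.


MSE = 59.1667. RMSE = sqrt(59.1667) = 7.69.

7.69


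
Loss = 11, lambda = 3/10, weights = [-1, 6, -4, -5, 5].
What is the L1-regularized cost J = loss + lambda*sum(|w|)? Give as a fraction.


L1 norm = sum(|w|) = 21. J = 11 + 3/10 * 21 = 173/10.

173/10


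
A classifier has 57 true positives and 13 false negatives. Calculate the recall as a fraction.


Recall = TP / (TP + FN) = 57 / 70 = 57/70.

57/70


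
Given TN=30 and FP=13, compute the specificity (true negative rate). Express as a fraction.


Specificity = TN / (TN + FP) = 30 / 43 = 30/43.

30/43


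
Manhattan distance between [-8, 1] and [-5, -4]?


d = sum of absolute differences: |-8--5|=3 + |1--4|=5 = 8.

8


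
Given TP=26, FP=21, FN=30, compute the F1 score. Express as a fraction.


Precision = 26/47 = 26/47. Recall = 26/56 = 13/28. F1 = 2*P*R/(P+R) = 52/103.

52/103


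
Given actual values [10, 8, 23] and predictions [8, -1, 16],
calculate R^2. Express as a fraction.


Mean(y) = 41/3. SS_res = 134. SS_tot = 398/3. R^2 = 1 - 134/(398/3) = -2/199.

-2/199


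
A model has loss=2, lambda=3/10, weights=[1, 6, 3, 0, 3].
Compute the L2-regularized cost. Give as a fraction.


L2 sq norm = sum(w^2) = 55. J = 2 + 3/10 * 55 = 37/2.

37/2


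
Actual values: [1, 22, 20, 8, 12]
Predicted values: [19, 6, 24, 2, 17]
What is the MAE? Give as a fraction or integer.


MAE = (1/5) * (|1-19|=18 + |22-6|=16 + |20-24|=4 + |8-2|=6 + |12-17|=5). Sum = 49. MAE = 49/5.

49/5


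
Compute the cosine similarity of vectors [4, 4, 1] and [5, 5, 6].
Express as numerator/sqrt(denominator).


dot = 46. |a|^2 = 33, |b|^2 = 86. cos = 46/sqrt(2838).

46/sqrt(2838)


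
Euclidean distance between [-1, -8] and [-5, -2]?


d = sqrt(sum of squared differences). (-1--5)^2=16, (-8--2)^2=36. Sum = 52.

sqrt(52)


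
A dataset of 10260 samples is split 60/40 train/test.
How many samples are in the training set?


Test set = 10260 * 40% = 4104. Training set = 10260 - 4104 = 6156.

6156


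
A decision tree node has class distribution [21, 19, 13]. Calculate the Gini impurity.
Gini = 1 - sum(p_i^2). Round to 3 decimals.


Total = 53. Proportions: 21/53, 19/53, 13/53. sum(p_i^2) = 0.3457. Gini = 1 - 0.3457 = 0.6543, which rounds to 0.654.

0.654


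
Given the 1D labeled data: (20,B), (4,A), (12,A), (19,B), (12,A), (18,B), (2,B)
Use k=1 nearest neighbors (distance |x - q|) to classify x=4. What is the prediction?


Distances: |20-4|=16, |4-4|=0, |12-4|=8, |19-4|=15, |12-4|=8, |18-4|=14, |2-4|=2. 1 nearest: (4,A). Counts: {'A': 1}. Majority class: A.

A
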